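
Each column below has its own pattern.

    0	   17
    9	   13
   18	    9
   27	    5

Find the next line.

For the first component, +9 each step: 0, 9, 18, 27 → 36.
Second component goes 17, 13, 9, 5 → 1 (−4 each step).
So the next line is 36  1.

36  1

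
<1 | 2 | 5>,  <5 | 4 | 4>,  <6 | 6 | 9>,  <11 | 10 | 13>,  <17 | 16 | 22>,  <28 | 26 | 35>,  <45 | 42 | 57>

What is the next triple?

First value: each term is the sum of the two before it; 1, 5, 6, 11, 17, 28, 45 → 73.
Second value: 2, 4, 6, 10, 16, 26, 42 → 68 (each term is the sum of the two before it).
Third value goes 5, 4, 9, 13, 22, 35, 57 → 92 (each term is the sum of the two before it).
So the next triple is <73 | 68 | 92>.

<73 | 68 | 92>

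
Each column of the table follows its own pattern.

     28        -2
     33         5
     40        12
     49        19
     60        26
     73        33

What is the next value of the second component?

First component — differences are 5, 7, 9, … (increasing by 2 each time): 28, 33, 40, 49, 60, 73 → 88.
Second component — +7 each step: -2, 5, 12, 19, 26, 33 → 40.

40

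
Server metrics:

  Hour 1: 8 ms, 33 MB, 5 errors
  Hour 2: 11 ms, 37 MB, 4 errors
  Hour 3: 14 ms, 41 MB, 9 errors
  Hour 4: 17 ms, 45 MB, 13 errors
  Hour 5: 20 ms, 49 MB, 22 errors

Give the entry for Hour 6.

23 ms, 53 MB, 35 errors

Ms: 8, 11, 14, 17, 20 → 23 (+3 each step).
MB: +4 each step, so 33, 37, 41, 45, 49 → 53.
Errors: each term is the sum of the two before it; 5, 4, 9, 13, 22 → 35.
Combining the parts gives 23 ms, 53 MB, 35 errors.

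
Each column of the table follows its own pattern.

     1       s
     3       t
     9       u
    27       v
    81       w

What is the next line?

First component goes 1, 3, 9, 27, 81 → 243 (×3 each step).
Letter: s, t, u, v, w → x (letters move forward 1 place in the alphabet).
Combining the parts gives 243  x.

243  x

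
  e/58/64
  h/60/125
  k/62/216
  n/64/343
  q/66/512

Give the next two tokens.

t/68/729, w/70/1000

Letter — letters move forward 3 places in the alphabet: e, h, k, n, q → t → w.
For the second component, +2 each step: 58, 60, 62, 64, 66 → 68 → 70.
For the third component, perfect cubes: 4³, 5³, 6³, …: 64, 125, 216, 343, 512 → 729 → 1000.
Putting the parts together: t/68/729 and then w/70/1000.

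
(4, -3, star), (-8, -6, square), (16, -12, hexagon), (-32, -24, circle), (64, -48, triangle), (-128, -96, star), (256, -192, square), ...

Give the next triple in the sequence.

First part — ×(-2) each step: 4, -8, 16, -32, 64, -128, 256 → -512.
Second part goes -3, -6, -12, -24, -48, -96, -192 → -384 (×2 each step).
Shape goes star, square, hexagon, circle, triangle, star, square → hexagon (repeats star → square → hexagon → circle → triangle).
So the next triple is (-512, -384, hexagon).

(-512, -384, hexagon)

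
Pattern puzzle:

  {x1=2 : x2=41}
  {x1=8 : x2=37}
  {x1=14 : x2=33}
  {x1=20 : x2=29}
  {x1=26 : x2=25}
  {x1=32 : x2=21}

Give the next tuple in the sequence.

X1: +6 each step, so 2, 8, 14, 20, 26, 32 → 38.
X2: 41, 37, 33, 29, 25, 21 → 17 (−4 each step).
Putting it together: {x1=38 : x2=17}.

{x1=38 : x2=17}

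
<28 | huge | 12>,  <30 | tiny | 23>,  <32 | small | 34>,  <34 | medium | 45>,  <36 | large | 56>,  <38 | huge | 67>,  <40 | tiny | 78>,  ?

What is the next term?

<42 | small | 89>

First entry: +2 each step; 28, 30, 32, 34, 36, 38, 40 → 42.
Size: repeats huge → tiny → small → medium → large, so huge, tiny, small, medium, large, huge, tiny → small.
Third entry goes 12, 23, 34, 45, 56, 67, 78 → 89 (+11 each step).
So the next term is <42 | small | 89>.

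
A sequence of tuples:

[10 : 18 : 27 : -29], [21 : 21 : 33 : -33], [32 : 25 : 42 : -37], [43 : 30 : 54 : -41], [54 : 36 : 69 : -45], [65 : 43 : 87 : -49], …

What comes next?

[76 : 51 : 108 : -53]

First slot: +11 each step; 10, 21, 32, 43, 54, 65 → 76.
Second slot goes 18, 21, 25, 30, 36, 43 → 51 (differences are 3, 4, 5, … (increasing by 1 each time)).
For the third slot, differences are 6, 9, 12, … (increasing by 3 each time): 27, 33, 42, 54, 69, 87 → 108.
Fourth slot — −4 each step: -29, -33, -37, -41, -45, -49 → -53.
So the next tuple is [76 : 51 : 108 : -53].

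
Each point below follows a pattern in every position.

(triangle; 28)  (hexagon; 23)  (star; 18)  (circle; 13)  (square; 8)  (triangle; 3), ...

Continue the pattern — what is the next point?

(hexagon; -2)

For the shape, repeats triangle → hexagon → star → circle → square: triangle, hexagon, star, circle, square, triangle → hexagon.
Second entry: 28, 23, 18, 13, 8, 3 → -2 (−5 each step).
Putting it together: (hexagon; -2).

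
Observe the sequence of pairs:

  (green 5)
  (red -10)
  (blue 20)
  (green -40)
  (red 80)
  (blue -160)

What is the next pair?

Colour — repeats green → red → blue: green, red, blue, green, red, blue → green.
For the second slot, ×(-2) each step: 5, -10, 20, -40, 80, -160 → 320.
Putting it together: (green 320).

(green 320)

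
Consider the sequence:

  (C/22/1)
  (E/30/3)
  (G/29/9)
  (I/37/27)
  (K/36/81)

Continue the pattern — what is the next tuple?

Letter — letters move forward 2 places in the alphabet: C, E, G, I, K → M.
Second slot: alternating steps +8, −1, +8, −1, …, so 22, 30, 29, 37, 36 → 44.
Third slot: 1, 3, 9, 27, 81 → 243 (×3 each step).
Putting it together: (M/44/243).

(M/44/243)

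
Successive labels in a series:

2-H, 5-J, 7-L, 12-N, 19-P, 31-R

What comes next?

50-T

First component goes 2, 5, 7, 12, 19, 31 → 50 (each term is the sum of the two before it).
Letter: H, J, L, N, P, R → T (letters move forward 2 places in the alphabet).
Combining the parts gives 50-T.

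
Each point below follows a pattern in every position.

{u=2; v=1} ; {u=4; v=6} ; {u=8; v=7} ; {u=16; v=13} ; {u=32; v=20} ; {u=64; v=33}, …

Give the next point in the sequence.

{u=128; v=53}

U goes 2, 4, 8, 16, 32, 64 → 128 (×2 each step).
V: each term is the sum of the two before it, so 1, 6, 7, 13, 20, 33 → 53.
So the next point is {u=128; v=53}.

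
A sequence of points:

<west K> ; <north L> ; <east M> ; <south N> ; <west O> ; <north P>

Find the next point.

Direction: west, north, east, south, west, north → east (repeats west → north → east → south).
Letter — letters move forward 1 place in the alphabet: K, L, M, N, O, P → Q.
Putting it together: <east Q>.

<east Q>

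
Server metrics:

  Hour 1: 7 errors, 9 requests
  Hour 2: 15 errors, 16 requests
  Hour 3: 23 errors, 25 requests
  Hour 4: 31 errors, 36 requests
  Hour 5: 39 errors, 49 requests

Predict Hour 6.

47 errors, 64 requests

Errors goes 7, 15, 23, 31, 39 → 47 (+8 each step).
Requests: perfect squares: 3², 4², 5², …, so 9, 16, 25, 36, 49 → 64.
Combining the parts gives 47 errors, 64 requests.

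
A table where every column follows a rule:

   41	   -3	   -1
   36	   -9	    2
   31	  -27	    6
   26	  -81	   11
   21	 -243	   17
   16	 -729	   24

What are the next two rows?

11  -2187  32; 6  -6561  41

For the first component, −5 each step: 41, 36, 31, 26, 21, 16 → 11 → 6.
Second component: ×3 each step; -3, -9, -27, -81, -243, -729 → -2187 → -6561.
Third component — differences are 3, 4, 5, … (increasing by 1 each time): -1, 2, 6, 11, 17, 24 → 32 → 41.
So the next two rows are 11  -2187  32 and 6  -6561  41.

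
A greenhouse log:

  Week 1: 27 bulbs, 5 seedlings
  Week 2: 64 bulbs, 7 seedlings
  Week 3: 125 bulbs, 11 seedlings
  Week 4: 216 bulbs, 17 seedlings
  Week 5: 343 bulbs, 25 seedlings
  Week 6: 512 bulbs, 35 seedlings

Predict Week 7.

729 bulbs, 47 seedlings

For the bulbs, perfect cubes: 3³, 4³, 5³, …: 27, 64, 125, 216, 343, 512 → 729.
Seedlings — differences are 2, 4, 6, … (increasing by 2 each time): 5, 7, 11, 17, 25, 35 → 47.
Putting it together: 729 bulbs, 47 seedlings.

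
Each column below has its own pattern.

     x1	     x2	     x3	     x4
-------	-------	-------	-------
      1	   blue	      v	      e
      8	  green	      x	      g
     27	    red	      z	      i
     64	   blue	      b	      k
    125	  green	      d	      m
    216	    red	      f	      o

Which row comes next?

Column x1: perfect cubes: 1³, 2³, 3³, …, so 1, 8, 27, 64, 125, 216 → 343.
Column x2: repeats blue → green → red; blue, green, red, blue, green, red → blue.
For the column x3, letters move forward 2 places in the alphabet, wrapping Z→A: v, x, z, b, d, f → h.
For the column x4, letters move forward 2 places in the alphabet: e, g, i, k, m, o → q.
So the next row is 343  blue  h  q.

343  blue  h  q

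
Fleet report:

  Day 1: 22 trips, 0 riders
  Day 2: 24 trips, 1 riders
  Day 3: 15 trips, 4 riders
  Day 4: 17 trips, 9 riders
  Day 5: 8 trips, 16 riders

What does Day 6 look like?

Trips goes 22, 24, 15, 17, 8 → 10 (alternating steps +2, −9, +2, −9, …).
Riders: 0, 1, 4, 9, 16 → 25 (differences are 1, 3, 5, … (increasing by 2 each time)).
So the next line is 10 trips, 25 riders.

10 trips, 25 riders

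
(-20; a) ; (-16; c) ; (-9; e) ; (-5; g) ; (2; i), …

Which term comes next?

First value — alternating steps +4, +7, +4, +7, …: -20, -16, -9, -5, 2 → 6.
Letter — letters move forward 2 places in the alphabet: a, c, e, g, i → k.
Putting it together: (6; k).

(6; k)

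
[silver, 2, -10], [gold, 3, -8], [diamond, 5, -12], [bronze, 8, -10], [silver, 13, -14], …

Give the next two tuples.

[gold, 21, -12], [diamond, 34, -16]

Rank — repeats silver → gold → diamond → bronze: silver, gold, diamond, bronze, silver → gold → diamond.
Second part: each term is the sum of the two before it; 2, 3, 5, 8, 13 → 21 → 34.
Third part goes -10, -8, -12, -10, -14 → -12 → -16 (alternating steps +2, −4, +2, −4, …).
Putting the parts together: [gold, 21, -12] and then [diamond, 34, -16].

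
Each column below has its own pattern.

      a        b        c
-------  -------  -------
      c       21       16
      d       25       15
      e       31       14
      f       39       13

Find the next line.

g  49  12

For the column a, letters move forward 1 place in the alphabet: c, d, e, f → g.
Column b goes 21, 25, 31, 39 → 49 (differences are 4, 6, 8, … (increasing by 2 each time)).
For the column c, −1 each step: 16, 15, 14, 13 → 12.
Combining the parts gives g  49  12.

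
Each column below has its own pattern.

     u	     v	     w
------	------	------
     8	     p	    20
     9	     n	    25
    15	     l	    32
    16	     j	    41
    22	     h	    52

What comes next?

Column u goes 8, 9, 15, 16, 22 → 23 (alternating steps +1, +6, +1, +6, …).
Column v — letters move back 2 places in the alphabet: p, n, l, j, h → f.
Column w: 20, 25, 32, 41, 52 → 65 (differences are 5, 7, 9, … (increasing by 2 each time)).
Putting it together: 23  f  65.

23  f  65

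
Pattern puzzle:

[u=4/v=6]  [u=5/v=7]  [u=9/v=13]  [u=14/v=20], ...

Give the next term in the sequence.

[u=23/v=33]

U goes 4, 5, 9, 14 → 23 (each term is the sum of the two before it).
V: each term is the sum of the two before it, so 6, 7, 13, 20 → 33.
Combining the parts gives [u=23/v=33].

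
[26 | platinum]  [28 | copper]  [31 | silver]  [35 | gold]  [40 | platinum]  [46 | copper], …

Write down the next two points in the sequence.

First component: 26, 28, 31, 35, 40, 46 → 53 → 61 (differences are 2, 3, 4, … (increasing by 1 each time)).
Metal: repeats platinum → copper → silver → gold; platinum, copper, silver, gold, platinum, copper → silver → gold.
Putting the parts together: [53 | silver] and then [61 | gold].

[53 | silver], [61 | gold]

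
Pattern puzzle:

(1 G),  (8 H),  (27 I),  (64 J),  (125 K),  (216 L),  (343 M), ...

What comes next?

For the first entry, perfect cubes: 1³, 2³, 3³, …: 1, 8, 27, 64, 125, 216, 343 → 512.
For the letter, letters move forward 1 place in the alphabet: G, H, I, J, K, L, M → N.
Combining the parts gives (512 N).

(512 N)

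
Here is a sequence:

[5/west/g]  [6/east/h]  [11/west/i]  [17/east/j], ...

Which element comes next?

First coordinate — each term is the sum of the two before it: 5, 6, 11, 17 → 28.
For the direction, alternates west ↔ east: west, east, west, east → west.
Letter: letters move forward 1 place in the alphabet; g, h, i, j → k.
Combining the parts gives [28/west/k].

[28/west/k]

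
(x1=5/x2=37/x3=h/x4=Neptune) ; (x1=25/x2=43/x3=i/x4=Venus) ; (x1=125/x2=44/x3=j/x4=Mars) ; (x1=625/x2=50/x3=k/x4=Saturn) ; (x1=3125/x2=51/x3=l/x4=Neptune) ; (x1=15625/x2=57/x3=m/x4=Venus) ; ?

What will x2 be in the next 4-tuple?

58

X2 goes 37, 43, 44, 50, 51, 57 → 58 (alternating steps +6, +1, +6, +1, …).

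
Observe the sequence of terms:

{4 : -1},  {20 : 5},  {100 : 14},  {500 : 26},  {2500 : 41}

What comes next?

{12500 : 59}

First part: ×5 each step; 4, 20, 100, 500, 2500 → 12500.
Second part: differences are 6, 9, 12, … (increasing by 3 each time); -1, 5, 14, 26, 41 → 59.
So the next term is {12500 : 59}.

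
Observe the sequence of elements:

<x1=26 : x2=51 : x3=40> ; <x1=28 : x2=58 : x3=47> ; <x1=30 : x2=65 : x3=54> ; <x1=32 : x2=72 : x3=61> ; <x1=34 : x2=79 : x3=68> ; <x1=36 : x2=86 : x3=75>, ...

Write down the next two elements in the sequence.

For the x1, +2 each step: 26, 28, 30, 32, 34, 36 → 38 → 40.
For the x2, +7 each step: 51, 58, 65, 72, 79, 86 → 93 → 100.
X3: always 11 less than the x2, so 40, 47, 54, 61, 68, 75 → 82 → 89.
So the next two elements are <x1=38 : x2=93 : x3=82> and <x1=40 : x2=100 : x3=89>.

<x1=38 : x2=93 : x3=82>, <x1=40 : x2=100 : x3=89>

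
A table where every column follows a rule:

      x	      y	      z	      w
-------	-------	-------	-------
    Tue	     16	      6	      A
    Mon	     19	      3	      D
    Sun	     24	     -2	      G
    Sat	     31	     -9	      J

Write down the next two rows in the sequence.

Fri  40  -18  M; Thu  51  -29  P

For the column x, runs backward through the weekdays Mon→Sun: Tue, Mon, Sun, Sat → Fri → Thu.
Column y — differences are 3, 5, 7, … (increasing by 2 each time): 16, 19, 24, 31 → 40 → 51.
Column z goes 6, 3, -2, -9 → -18 → -29 (together with the column y always sums to 22).
For the column w, letters move forward 3 places in the alphabet: A, D, G, J → M → P.
So the next two rows are Fri  40  -18  M and Thu  51  -29  P.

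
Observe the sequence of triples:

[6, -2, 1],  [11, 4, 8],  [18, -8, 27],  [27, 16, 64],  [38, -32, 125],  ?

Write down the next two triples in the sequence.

First component goes 6, 11, 18, 27, 38 → 51 → 66 (differences are 5, 7, 9, … (increasing by 2 each time)).
Second component goes -2, 4, -8, 16, -32 → 64 → -128 (×(-2) each step).
Third component: 1, 8, 27, 64, 125 → 216 → 343 (perfect cubes: 1³, 2³, 3³, …).
So the next two triples are [51, 64, 216] and [66, -128, 343].

[51, 64, 216], [66, -128, 343]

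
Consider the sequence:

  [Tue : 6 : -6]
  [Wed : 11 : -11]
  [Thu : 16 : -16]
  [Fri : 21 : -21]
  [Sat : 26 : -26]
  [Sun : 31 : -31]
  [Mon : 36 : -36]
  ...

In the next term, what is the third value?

-41

Second value goes 6, 11, 16, 21, 26, 31, 36 → 41 (+5 each step).
For the third value, always the negative of the second value: -6, -11, -16, -21, -26, -31, -36 → -41.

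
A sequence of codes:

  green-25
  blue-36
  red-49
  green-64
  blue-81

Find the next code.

red-100

Colour: green, blue, red, green, blue → red (repeats green → blue → red).
Second component: 25, 36, 49, 64, 81 → 100 (perfect squares: 5², 6², 7², …).
Putting it together: red-100.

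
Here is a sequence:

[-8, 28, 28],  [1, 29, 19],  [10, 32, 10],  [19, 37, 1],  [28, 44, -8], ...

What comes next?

[37, 53, -17]

First component: +9 each step, so -8, 1, 10, 19, 28 → 37.
Second component goes 28, 29, 32, 37, 44 → 53 (differences are 1, 3, 5, … (increasing by 2 each time)).
Third component goes 28, 19, 10, 1, -8 → -17 (−9 each step).
So the next tuple is [37, 53, -17].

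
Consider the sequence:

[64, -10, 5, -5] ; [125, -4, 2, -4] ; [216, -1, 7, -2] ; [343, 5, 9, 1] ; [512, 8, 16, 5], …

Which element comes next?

[729, 14, 25, 10]

First slot: 64, 125, 216, 343, 512 → 729 (perfect cubes: 4³, 5³, 6³, …).
Second slot: -10, -4, -1, 5, 8 → 14 (alternating steps +6, +3, +6, +3, …).
Third slot goes 5, 2, 7, 9, 16 → 25 (each term is the sum of the two before it).
Fourth slot: differences are 1, 2, 3, … (increasing by 1 each time), so -5, -4, -2, 1, 5 → 10.
Putting it together: [729, 14, 25, 10].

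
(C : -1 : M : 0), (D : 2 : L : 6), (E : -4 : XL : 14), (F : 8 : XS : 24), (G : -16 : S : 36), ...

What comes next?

Letter: letters move forward 1 place in the alphabet, so C, D, E, F, G → H.
Second entry goes -1, 2, -4, 8, -16 → 32 (×(-2) each step).
Size: runs through clothing sizes XS→XL; M, L, XL, XS, S → M.
Fourth entry: differences are 6, 8, 10, … (increasing by 2 each time), so 0, 6, 14, 24, 36 → 50.
Combining the parts gives (H : 32 : M : 50).

(H : 32 : M : 50)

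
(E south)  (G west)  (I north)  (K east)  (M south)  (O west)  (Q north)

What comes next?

(S east)

For the letter, letters move forward 2 places in the alphabet: E, G, I, K, M, O, Q → S.
Direction: repeats south → west → north → east, so south, west, north, east, south, west, north → east.
So the next term is (S east).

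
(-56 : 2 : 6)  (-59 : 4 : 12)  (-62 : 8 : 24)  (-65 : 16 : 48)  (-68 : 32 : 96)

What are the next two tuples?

(-71 : 64 : 192), (-74 : 128 : 384)

First component goes -56, -59, -62, -65, -68 → -71 → -74 (−3 each step).
Second component: 2, 4, 8, 16, 32 → 64 → 128 (×2 each step).
For the third component, always 3 × the second component: 6, 12, 24, 48, 96 → 192 → 384.
So the next two tuples are (-71 : 64 : 192) and (-74 : 128 : 384).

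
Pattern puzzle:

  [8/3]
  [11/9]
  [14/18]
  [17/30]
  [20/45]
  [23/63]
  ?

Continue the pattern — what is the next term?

First part: +3 each step; 8, 11, 14, 17, 20, 23 → 26.
Second part goes 3, 9, 18, 30, 45, 63 → 84 (differences are 6, 9, 12, … (increasing by 3 each time)).
So the next term is [26/84].

[26/84]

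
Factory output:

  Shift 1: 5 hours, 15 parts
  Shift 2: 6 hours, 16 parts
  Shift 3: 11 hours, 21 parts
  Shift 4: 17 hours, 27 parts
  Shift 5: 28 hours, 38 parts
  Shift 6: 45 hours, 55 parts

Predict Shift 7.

73 hours, 83 parts

Hours goes 5, 6, 11, 17, 28, 45 → 73 (each term is the sum of the two before it).
For the parts, always 10 more than the hours: 15, 16, 21, 27, 38, 55 → 83.
So the next row is 73 hours, 83 parts.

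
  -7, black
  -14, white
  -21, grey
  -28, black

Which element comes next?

-35, white

First entry: −7 each step; -7, -14, -21, -28 → -35.
For the shade, repeats black → white → grey: black, white, grey, black → white.
Combining the parts gives -35, white.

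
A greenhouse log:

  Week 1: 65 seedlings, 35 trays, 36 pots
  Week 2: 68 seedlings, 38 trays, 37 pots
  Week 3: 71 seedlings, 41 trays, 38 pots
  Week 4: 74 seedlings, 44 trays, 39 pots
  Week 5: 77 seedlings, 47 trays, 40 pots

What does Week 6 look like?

80 seedlings, 50 trays, 41 pots

Seedlings: +3 each step, so 65, 68, 71, 74, 77 → 80.
Trays: +3 each step, so 35, 38, 41, 44, 47 → 50.
Pots — +1 each step: 36, 37, 38, 39, 40 → 41.
Combining the parts gives 80 seedlings, 50 trays, 41 pots.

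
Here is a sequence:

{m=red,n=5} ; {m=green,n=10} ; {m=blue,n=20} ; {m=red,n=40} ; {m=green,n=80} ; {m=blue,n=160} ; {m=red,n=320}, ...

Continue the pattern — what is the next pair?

M: red, green, blue, red, green, blue, red → green (repeats red → green → blue).
N: 5, 10, 20, 40, 80, 160, 320 → 640 (×2 each step).
So the next pair is {m=green,n=640}.

{m=green,n=640}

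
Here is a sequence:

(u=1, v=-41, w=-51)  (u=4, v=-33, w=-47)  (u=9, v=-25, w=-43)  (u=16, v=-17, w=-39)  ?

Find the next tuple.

U: perfect squares: 1², 2², 3², …, so 1, 4, 9, 16 → 25.
V goes -41, -33, -25, -17 → -9 (+8 each step).
W: +4 each step; -51, -47, -43, -39 → -35.
Combining the parts gives (u=25, v=-9, w=-35).

(u=25, v=-9, w=-35)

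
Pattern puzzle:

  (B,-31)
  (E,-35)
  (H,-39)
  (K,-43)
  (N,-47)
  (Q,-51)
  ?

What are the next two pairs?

(T,-55), (W,-59)

For the letter, letters move forward 3 places in the alphabet: B, E, H, K, N, Q → T → W.
Second entry — −4 each step: -31, -35, -39, -43, -47, -51 → -55 → -59.
Putting the parts together: (T,-55) and then (W,-59).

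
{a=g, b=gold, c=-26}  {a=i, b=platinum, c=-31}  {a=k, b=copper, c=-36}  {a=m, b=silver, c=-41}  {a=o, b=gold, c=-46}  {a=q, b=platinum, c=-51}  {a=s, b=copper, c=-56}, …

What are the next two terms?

{a=u, b=silver, c=-61}, {a=w, b=gold, c=-66}

For the a, letters move forward 2 places in the alphabet: g, i, k, m, o, q, s → u → w.
For the b, repeats gold → platinum → copper → silver: gold, platinum, copper, silver, gold, platinum, copper → silver → gold.
C goes -26, -31, -36, -41, -46, -51, -56 → -61 → -66 (−5 each step).
Putting the parts together: {a=u, b=silver, c=-61} and then {a=w, b=gold, c=-66}.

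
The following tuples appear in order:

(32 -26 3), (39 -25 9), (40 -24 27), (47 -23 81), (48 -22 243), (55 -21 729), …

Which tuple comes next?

(56 -20 2187)

First slot: 32, 39, 40, 47, 48, 55 → 56 (alternating steps +7, +1, +7, +1, …).
Second slot: -26, -25, -24, -23, -22, -21 → -20 (+1 each step).
Third slot goes 3, 9, 27, 81, 243, 729 → 2187 (×3 each step).
Putting it together: (56 -20 2187).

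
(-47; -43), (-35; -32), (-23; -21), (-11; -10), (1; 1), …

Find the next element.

First entry: +12 each step, so -47, -35, -23, -11, 1 → 13.
For the second entry, +11 each step: -43, -32, -21, -10, 1 → 12.
Putting it together: (13; 12).

(13; 12)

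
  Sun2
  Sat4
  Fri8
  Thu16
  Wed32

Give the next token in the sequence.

Tue64

Day: runs backward through the weekdays Mon→Sun, so Sun, Sat, Fri, Thu, Wed → Tue.
Second component: ×2 each step, so 2, 4, 8, 16, 32 → 64.
Combining the parts gives Tue64.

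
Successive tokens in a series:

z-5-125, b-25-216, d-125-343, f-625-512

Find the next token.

Letter: letters move forward 2 places in the alphabet, wrapping Z→A; z, b, d, f → h.
Second component goes 5, 25, 125, 625 → 3125 (×5 each step).
Third component: 125, 216, 343, 512 → 729 (perfect cubes: 5³, 6³, 7³, …).
Putting it together: h-3125-729.

h-3125-729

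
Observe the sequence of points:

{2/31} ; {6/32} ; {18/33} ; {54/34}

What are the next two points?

{162/35}, {486/36}

First component: 2, 6, 18, 54 → 162 → 486 (×3 each step).
Second component: +1 each step; 31, 32, 33, 34 → 35 → 36.
Putting the parts together: {162/35} and then {486/36}.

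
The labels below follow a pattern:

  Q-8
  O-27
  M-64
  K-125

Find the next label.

I-216

Letter: letters move back 2 places in the alphabet, so Q, O, M, K → I.
For the second component, perfect cubes: 2³, 3³, 4³, …: 8, 27, 64, 125 → 216.
Combining the parts gives I-216.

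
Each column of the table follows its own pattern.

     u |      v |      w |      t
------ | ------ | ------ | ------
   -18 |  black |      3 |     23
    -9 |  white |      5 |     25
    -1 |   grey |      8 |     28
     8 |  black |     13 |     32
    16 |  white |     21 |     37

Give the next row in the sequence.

Column u: -18, -9, -1, 8, 16 → 25 (alternating steps +9, +8, +9, +8, …).
For the column v, repeats black → white → grey: black, white, grey, black, white → grey.
Column w — each term is the sum of the two before it: 3, 5, 8, 13, 21 → 34.
Column t goes 23, 25, 28, 32, 37 → 43 (differences are 2, 3, 4, … (increasing by 1 each time)).
Putting it together: 25  grey  34  43.

25  grey  34  43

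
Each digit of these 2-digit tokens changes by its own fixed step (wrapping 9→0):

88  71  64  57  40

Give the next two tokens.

First digit — −1 each step, mod 10: 8, 7, 6, 5, 4 → 3 → 2.
Second digit: 8, 1, 4, 7, 0 → 3 → 6 (+3 each step, mod 10).
Putting the parts together: 33 and then 26.

33, 26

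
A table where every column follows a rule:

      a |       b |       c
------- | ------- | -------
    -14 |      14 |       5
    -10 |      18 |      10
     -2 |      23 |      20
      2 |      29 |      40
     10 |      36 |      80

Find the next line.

14  44  160

Column a: alternating steps +4, +8, +4, +8, …; -14, -10, -2, 2, 10 → 14.
Column b — differences are 4, 5, 6, … (increasing by 1 each time): 14, 18, 23, 29, 36 → 44.
Column c: ×2 each step; 5, 10, 20, 40, 80 → 160.
Putting it together: 14  44  160.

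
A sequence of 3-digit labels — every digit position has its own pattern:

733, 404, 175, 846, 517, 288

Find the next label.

First digit: −3 each step, mod 10; 7, 4, 1, 8, 5, 2 → 9.
Second digit — −3 each step, mod 10: 3, 0, 7, 4, 1, 8 → 5.
For the third digit, +1 each step, mod 10: 3, 4, 5, 6, 7, 8 → 9.
Combining the parts gives 959.

959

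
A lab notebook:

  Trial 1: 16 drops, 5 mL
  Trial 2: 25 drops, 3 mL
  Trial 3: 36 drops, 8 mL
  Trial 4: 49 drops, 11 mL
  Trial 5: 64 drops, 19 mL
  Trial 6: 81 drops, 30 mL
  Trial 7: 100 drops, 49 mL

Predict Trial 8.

121 drops, 79 mL

Drops: perfect squares: 4², 5², 6², …; 16, 25, 36, 49, 64, 81, 100 → 121.
ML: 5, 3, 8, 11, 19, 30, 49 → 79 (each term is the sum of the two before it).
Putting it together: 121 drops, 79 mL.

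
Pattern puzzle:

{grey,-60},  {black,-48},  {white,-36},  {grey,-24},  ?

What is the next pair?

Shade goes grey, black, white, grey → black (repeats grey → black → white).
Second value: +12 each step, so -60, -48, -36, -24 → -12.
Combining the parts gives {black,-12}.

{black,-12}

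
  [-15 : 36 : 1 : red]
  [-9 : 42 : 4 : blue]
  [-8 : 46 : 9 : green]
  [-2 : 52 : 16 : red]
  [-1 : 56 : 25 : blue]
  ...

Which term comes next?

[5 : 62 : 36 : green]

First entry — alternating steps +6, +1, +6, +1, …: -15, -9, -8, -2, -1 → 5.
For the second entry, alternating steps +6, +4, +6, +4, …: 36, 42, 46, 52, 56 → 62.
Third entry — perfect squares: 1², 2², 3², …: 1, 4, 9, 16, 25 → 36.
Colour: repeats red → blue → green; red, blue, green, red, blue → green.
Putting it together: [5 : 62 : 36 : green].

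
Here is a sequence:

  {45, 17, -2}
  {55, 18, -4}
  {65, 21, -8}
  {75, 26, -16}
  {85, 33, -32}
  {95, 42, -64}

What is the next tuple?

First value: +10 each step; 45, 55, 65, 75, 85, 95 → 105.
Second value — differences are 1, 3, 5, … (increasing by 2 each time): 17, 18, 21, 26, 33, 42 → 53.
Third value goes -2, -4, -8, -16, -32, -64 → -128 (×2 each step).
Combining the parts gives {105, 53, -128}.

{105, 53, -128}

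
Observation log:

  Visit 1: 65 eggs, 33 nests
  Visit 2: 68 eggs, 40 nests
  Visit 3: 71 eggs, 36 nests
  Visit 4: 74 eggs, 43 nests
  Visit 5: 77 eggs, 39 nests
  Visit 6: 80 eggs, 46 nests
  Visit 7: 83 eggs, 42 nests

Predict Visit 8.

Eggs: +3 each step, so 65, 68, 71, 74, 77, 80, 83 → 86.
For the nests, alternating steps +7, −4, +7, −4, …: 33, 40, 36, 43, 39, 46, 42 → 49.
Putting it together: 86 eggs, 49 nests.

86 eggs, 49 nests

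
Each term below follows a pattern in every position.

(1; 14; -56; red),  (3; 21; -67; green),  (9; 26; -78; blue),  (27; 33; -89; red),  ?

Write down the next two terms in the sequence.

First component — ×3 each step: 1, 3, 9, 27 → 81 → 243.
For the second component, alternating steps +7, +5, +7, +5, …: 14, 21, 26, 33 → 38 → 45.
Third component: -56, -67, -78, -89 → -100 → -111 (−11 each step).
Colour: repeats red → green → blue; red, green, blue, red → green → blue.
Putting the parts together: (81; 38; -100; green) and then (243; 45; -111; blue).

(81; 38; -100; green), (243; 45; -111; blue)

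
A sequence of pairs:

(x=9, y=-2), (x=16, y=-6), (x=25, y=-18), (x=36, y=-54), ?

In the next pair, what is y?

-162

X: 9, 16, 25, 36 → 49 (perfect squares: 3², 4², 5², …).
Y: ×3 each step; -2, -6, -18, -54 → -162.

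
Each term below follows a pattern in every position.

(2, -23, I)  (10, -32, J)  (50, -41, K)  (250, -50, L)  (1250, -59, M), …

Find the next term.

(6250, -68, N)

For the first coordinate, ×5 each step: 2, 10, 50, 250, 1250 → 6250.
For the second coordinate, −9 each step: -23, -32, -41, -50, -59 → -68.
Letter: I, J, K, L, M → N (letters move forward 1 place in the alphabet).
Putting it together: (6250, -68, N).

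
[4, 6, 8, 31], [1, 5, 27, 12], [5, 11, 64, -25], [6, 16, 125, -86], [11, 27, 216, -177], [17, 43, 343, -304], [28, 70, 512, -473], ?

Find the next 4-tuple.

[45, 113, 729, -690]

For the first entry, each term is the sum of the two before it: 4, 1, 5, 6, 11, 17, 28 → 45.
Second entry: each term is the sum of the two before it; 6, 5, 11, 16, 27, 43, 70 → 113.
Third entry: 8, 27, 64, 125, 216, 343, 512 → 729 (perfect cubes: 2³, 3³, 4³, …).
Fourth entry goes 31, 12, -25, -86, -177, -304, -473 → -690 (together with the third entry always sums to 39).
So the next 4-tuple is [45, 113, 729, -690].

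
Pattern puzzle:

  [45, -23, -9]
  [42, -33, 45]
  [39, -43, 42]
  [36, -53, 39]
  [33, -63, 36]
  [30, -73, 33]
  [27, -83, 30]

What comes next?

[24, -93, 27]

For the first entry, −3 each step: 45, 42, 39, 36, 33, 30, 27 → 24.
Second entry: −10 each step; -23, -33, -43, -53, -63, -73, -83 → -93.
Third entry goes -9, 45, 42, 39, 36, 33, 30 → 27 (always the previous value of the first entry).
Putting it together: [24, -93, 27].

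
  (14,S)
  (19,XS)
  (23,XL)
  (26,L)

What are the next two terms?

(28,M), (29,S)

First part — differences are 5, 4, 3, … (decreasing by 1 each time): 14, 19, 23, 26 → 28 → 29.
Size — runs backward through clothing sizes XS→XL: S, XS, XL, L → M → S.
So the next two terms are (28,M) and (29,S).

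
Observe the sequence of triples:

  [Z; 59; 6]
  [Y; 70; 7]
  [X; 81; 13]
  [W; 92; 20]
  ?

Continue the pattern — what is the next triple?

Letter goes Z, Y, X, W → V (letters move back 1 place in the alphabet).
Second component: +11 each step; 59, 70, 81, 92 → 103.
Third component: each term is the sum of the two before it; 6, 7, 13, 20 → 33.
Putting it together: [V; 103; 33].

[V; 103; 33]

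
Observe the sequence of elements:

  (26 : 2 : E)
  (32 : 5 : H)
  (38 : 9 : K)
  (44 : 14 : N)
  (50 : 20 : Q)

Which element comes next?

(56 : 27 : T)

For the first value, +6 each step: 26, 32, 38, 44, 50 → 56.
Second value: 2, 5, 9, 14, 20 → 27 (differences are 3, 4, 5, … (increasing by 1 each time)).
Letter: E, H, K, N, Q → T (letters move forward 3 places in the alphabet).
Putting it together: (56 : 27 : T).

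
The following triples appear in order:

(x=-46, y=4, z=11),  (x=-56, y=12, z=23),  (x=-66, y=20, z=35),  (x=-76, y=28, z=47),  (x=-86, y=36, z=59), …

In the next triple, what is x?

-96

X: −10 each step; -46, -56, -66, -76, -86 → -96.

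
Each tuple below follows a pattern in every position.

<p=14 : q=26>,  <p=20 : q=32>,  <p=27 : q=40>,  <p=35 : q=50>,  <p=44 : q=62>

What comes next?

P: differences are 6, 7, 8, … (increasing by 1 each time), so 14, 20, 27, 35, 44 → 54.
Q: differences are 6, 8, 10, … (increasing by 2 each time); 26, 32, 40, 50, 62 → 76.
Combining the parts gives <p=54 : q=76>.

<p=54 : q=76>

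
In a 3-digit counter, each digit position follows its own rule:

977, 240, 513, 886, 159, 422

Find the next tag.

First digit: +3 each step, mod 10, so 9, 2, 5, 8, 1, 4 → 7.
Second digit: 7, 4, 1, 8, 5, 2 → 9 (−3 each step, mod 10).
Third digit: +3 each step, mod 10, so 7, 0, 3, 6, 9, 2 → 5.
Combining the parts gives 795.

795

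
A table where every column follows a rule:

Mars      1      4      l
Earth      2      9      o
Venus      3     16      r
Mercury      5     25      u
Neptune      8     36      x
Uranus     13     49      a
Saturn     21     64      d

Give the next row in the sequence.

Planet: runs backward through the planets Mercury→Neptune; Mars, Earth, Venus, Mercury, Neptune, Uranus, Saturn → Jupiter.
Second component: 1, 2, 3, 5, 8, 13, 21 → 34 (each term is the sum of the two before it).
Third component — perfect squares: 2², 3², 4², …: 4, 9, 16, 25, 36, 49, 64 → 81.
Letter: l, o, r, u, x, a, d → g (letters move forward 3 places in the alphabet, wrapping Z→A).
Combining the parts gives Jupiter  34  81  g.

Jupiter  34  81  g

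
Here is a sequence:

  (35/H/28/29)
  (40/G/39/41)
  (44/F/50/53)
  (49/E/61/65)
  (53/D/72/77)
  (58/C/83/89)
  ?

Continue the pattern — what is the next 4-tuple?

First part — alternating steps +5, +4, +5, +4, …: 35, 40, 44, 49, 53, 58 → 62.
Letter: letters move back 1 place in the alphabet, so H, G, F, E, D, C → B.
Third part: 28, 39, 50, 61, 72, 83 → 94 (+11 each step).
Fourth part: +12 each step; 29, 41, 53, 65, 77, 89 → 101.
So the next 4-tuple is (62/B/94/101).

(62/B/94/101)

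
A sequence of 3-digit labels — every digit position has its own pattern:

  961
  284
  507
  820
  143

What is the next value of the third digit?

6

Third digit — +3 each step, mod 10: 1, 4, 7, 0, 3 → 6.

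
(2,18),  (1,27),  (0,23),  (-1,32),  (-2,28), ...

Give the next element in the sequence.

First coordinate: 2, 1, 0, -1, -2 → -3 (−1 each step).
Second coordinate: 18, 27, 23, 32, 28 → 37 (alternating steps +9, −4, +9, −4, …).
Combining the parts gives (-3,37).

(-3,37)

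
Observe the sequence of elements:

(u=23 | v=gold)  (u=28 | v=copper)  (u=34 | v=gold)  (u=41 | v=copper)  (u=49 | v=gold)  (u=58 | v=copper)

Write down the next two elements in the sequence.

(u=68 | v=gold), (u=79 | v=copper)

U goes 23, 28, 34, 41, 49, 58 → 68 → 79 (differences are 5, 6, 7, … (increasing by 1 each time)).
V: gold, copper, gold, copper, gold, copper → gold → copper (alternates gold ↔ copper).
So the next two elements are (u=68 | v=gold) and (u=79 | v=copper).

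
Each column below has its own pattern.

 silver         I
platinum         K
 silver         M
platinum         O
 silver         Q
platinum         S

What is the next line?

Metal: silver, platinum, silver, platinum, silver, platinum → silver (alternates silver ↔ platinum).
Letter: letters move forward 2 places in the alphabet, so I, K, M, O, Q, S → U.
So the next line is silver  U.

silver  U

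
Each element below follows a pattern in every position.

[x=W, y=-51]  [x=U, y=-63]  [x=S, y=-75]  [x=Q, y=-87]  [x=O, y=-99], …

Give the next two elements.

[x=M, y=-111], [x=K, y=-123]

X: letters move back 2 places in the alphabet; W, U, S, Q, O → M → K.
Y: -51, -63, -75, -87, -99 → -111 → -123 (−12 each step).
So the next two elements are [x=M, y=-111] and [x=K, y=-123].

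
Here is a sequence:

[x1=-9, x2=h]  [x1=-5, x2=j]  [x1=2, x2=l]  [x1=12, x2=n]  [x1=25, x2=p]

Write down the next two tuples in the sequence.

[x1=41, x2=r], [x1=60, x2=t]

X1: differences are 4, 7, 10, … (increasing by 3 each time), so -9, -5, 2, 12, 25 → 41 → 60.
X2: letters move forward 2 places in the alphabet, so h, j, l, n, p → r → t.
Putting the parts together: [x1=41, x2=r] and then [x1=60, x2=t].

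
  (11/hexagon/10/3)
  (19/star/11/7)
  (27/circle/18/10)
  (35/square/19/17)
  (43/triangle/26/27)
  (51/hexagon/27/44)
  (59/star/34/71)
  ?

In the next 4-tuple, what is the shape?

circle

For the shape, repeats hexagon → star → circle → square → triangle: hexagon, star, circle, square, triangle, hexagon, star → circle.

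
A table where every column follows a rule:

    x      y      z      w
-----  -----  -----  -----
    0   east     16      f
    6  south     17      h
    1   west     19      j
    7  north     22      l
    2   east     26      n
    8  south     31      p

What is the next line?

3  west  37  r

For the column x, alternating steps +6, −5, +6, −5, …: 0, 6, 1, 7, 2, 8 → 3.
Column y goes east, south, west, north, east, south → west (repeats east → south → west → north).
For the column z, differences are 1, 2, 3, … (increasing by 1 each time): 16, 17, 19, 22, 26, 31 → 37.
Column w goes f, h, j, l, n, p → r (letters move forward 2 places in the alphabet).
So the next line is 3  west  37  r.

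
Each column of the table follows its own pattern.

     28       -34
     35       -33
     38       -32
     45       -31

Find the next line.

48  -30

First component — alternating steps +7, +3, +7, +3, …: 28, 35, 38, 45 → 48.
Second component goes -34, -33, -32, -31 → -30 (+1 each step).
Combining the parts gives 48  -30.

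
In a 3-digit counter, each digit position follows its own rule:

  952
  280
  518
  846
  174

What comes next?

First digit goes 9, 2, 5, 8, 1 → 4 (+3 each step, mod 10).
For the second digit, +3 each step, mod 10: 5, 8, 1, 4, 7 → 0.
Third digit — −2 each step, mod 10: 2, 0, 8, 6, 4 → 2.
Combining the parts gives 402.

402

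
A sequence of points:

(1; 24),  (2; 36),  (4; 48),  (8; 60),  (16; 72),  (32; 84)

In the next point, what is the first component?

64

First component: ×2 each step; 1, 2, 4, 8, 16, 32 → 64.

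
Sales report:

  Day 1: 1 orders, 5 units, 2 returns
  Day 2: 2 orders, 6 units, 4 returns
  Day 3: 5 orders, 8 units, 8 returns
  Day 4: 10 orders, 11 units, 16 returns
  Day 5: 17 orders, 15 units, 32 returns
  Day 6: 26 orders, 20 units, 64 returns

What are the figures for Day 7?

Orders: differences are 1, 3, 5, … (increasing by 2 each time); 1, 2, 5, 10, 17, 26 → 37.
Units — differences are 1, 2, 3, … (increasing by 1 each time): 5, 6, 8, 11, 15, 20 → 26.
Returns: ×2 each step, so 2, 4, 8, 16, 32, 64 → 128.
Putting it together: 37 orders, 26 units, 128 returns.

37 orders, 26 units, 128 returns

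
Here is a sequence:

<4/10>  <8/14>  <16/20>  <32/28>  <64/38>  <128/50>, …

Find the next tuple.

<256/64>

First coordinate goes 4, 8, 16, 32, 64, 128 → 256 (×2 each step).
Second coordinate: 10, 14, 20, 28, 38, 50 → 64 (differences are 4, 6, 8, … (increasing by 2 each time)).
Putting it together: <256/64>.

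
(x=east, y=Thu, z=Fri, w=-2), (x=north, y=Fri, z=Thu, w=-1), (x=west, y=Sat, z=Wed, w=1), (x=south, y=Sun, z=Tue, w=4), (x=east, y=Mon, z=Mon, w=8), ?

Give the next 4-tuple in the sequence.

X: repeats east → north → west → south; east, north, west, south, east → north.
Y: runs through the weekdays Mon→Sun, so Thu, Fri, Sat, Sun, Mon → Tue.
Z: runs backward through the weekdays Mon→Sun, so Fri, Thu, Wed, Tue, Mon → Sun.
W goes -2, -1, 1, 4, 8 → 13 (differences are 1, 2, 3, … (increasing by 1 each time)).
Combining the parts gives (x=north, y=Tue, z=Sun, w=13).

(x=north, y=Tue, z=Sun, w=13)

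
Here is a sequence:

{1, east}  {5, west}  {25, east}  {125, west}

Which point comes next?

First coordinate — ×5 each step: 1, 5, 25, 125 → 625.
For the direction, alternates east ↔ west: east, west, east, west → east.
Putting it together: {625, east}.

{625, east}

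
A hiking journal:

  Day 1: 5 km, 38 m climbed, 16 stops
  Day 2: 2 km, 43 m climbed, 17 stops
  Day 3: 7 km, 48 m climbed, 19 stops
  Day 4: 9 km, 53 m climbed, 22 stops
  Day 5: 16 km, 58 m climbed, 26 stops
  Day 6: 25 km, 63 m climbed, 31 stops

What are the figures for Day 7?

41 km, 68 m climbed, 37 stops

Km: each term is the sum of the two before it; 5, 2, 7, 9, 16, 25 → 41.
For the m climbed, +5 each step: 38, 43, 48, 53, 58, 63 → 68.
Stops: differences are 1, 2, 3, … (increasing by 1 each time); 16, 17, 19, 22, 26, 31 → 37.
So the next record is 41 km, 68 m climbed, 37 stops.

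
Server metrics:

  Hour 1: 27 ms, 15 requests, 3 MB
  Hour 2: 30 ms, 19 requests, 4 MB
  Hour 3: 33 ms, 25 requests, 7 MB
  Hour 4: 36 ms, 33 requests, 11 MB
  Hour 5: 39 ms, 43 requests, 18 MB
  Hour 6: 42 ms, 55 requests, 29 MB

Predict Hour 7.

Ms: 27, 30, 33, 36, 39, 42 → 45 (+3 each step).
Requests: differences are 4, 6, 8, … (increasing by 2 each time); 15, 19, 25, 33, 43, 55 → 69.
MB: each term is the sum of the two before it; 3, 4, 7, 11, 18, 29 → 47.
Combining the parts gives 45 ms, 69 requests, 47 MB.

45 ms, 69 requests, 47 MB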